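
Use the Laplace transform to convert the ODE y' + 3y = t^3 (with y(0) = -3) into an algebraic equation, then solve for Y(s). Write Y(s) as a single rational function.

Take the Laplace transform of both sides.
The derivative rules (L{y'} = sY - y(0) = sY - (-3)) turn the left side into (s + 3)Y - (-3).
The right side is L{t^3} = 6/s^4.
So (s + 3)Y = 6/s^4 + (-3).
Isolate Y and clear denominators.

Y(s) = (-3*s^4 + 6)/(s^5 + 3*s^4)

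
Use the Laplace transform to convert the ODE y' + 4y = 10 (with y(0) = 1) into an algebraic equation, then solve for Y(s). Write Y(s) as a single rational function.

Y(s) = (s + 10)/(s^2 + 4*s)

Transform both sides with L{·}.
Using L{y'} = sY - y(0) = sY - 1, the left side becomes (s + 4)Y - (1).
The right side is L{10} = 10/s.
So (s + 4)Y = 10/s + (1).
Isolate Y and clear denominators.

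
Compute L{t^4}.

24/s^5

L{t^4} = 4!/s^5 = 24/s^5.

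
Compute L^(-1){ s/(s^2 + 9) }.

Since L{cos(3t)} = s/(s^2 + 9), the inverse is cos(3*t).

cos(3*t)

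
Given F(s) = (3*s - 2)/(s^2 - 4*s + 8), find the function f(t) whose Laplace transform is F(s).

f(t) = 2*exp(2*t)*sin(2*t) + 3*exp(2*t)*cos(2*t)

Complete the square in the denominator: s^2 - 4*s + 8 = (s - 2)^2 + 2^2.
Split the numerator to match: 3*s - 2 = 3·(s - 2) + 2·2.
Invert each term: 3·(s - 2)/((s - 2)^2 + 4) ↔ 3e^(2t)cos(2t); 2·2/((s - 2)^2 + 4) ↔ 2e^(2t)sin(2t).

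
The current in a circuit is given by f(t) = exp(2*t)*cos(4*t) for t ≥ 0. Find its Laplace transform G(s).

L{cos(4t)} = s/(s^2 + 16).
By the first shifting theorem, multiplying by e^(2t) replaces s with s - 2.

G(s) = (s - 2)/((s - 2)^2 + 16)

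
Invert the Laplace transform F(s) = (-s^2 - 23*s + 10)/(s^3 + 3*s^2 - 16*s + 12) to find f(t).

Factor the denominator: s^3 + 3*s^2 - 16*s + 12 = (s - 2)*(s - 1)*(s + 6).
Partial fraction decomposition gives [2/(s + 6)] + [2/(s - 1)] + [-5/(s - 2)].
Invert each term: 2/(s + 6) ↔ 2e^(-6t); 2/(s - 1) ↔ 2e^(t); -5/(s - 2) ↔ -5e^(2t).

f(t) = -5*exp(2*t) + 2*exp(t) + 2*exp(-6*t)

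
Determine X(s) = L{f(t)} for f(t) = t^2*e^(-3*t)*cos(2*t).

L{cos(2t)} = s/(s^2 + 4).
Multiplying by e^(-3t) shifts s → s + 3, so L{e^(-3*t)*cos(2*t)} = (s + 3)/((s + 3)^2 + 4).
Then apply L{t^2·g(t)} = (-1)^2 d^2/ds^2[G(s)] with G(s) = (s + 3)/((s + 3)^2 + 4):
differentiating 2 times and applying the sign gives 2*(s + 3)*(s^2 + 6*s - 3)/(s^2 + 6*s + 13)^3.

X(s) = 2*(s + 3)*(s^2 + 6*s - 3)/(s^2 + 6*s + 13)^3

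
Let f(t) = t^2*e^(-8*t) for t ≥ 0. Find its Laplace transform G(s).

L{t^2} = 2!/s^3 = 2/s^3.
By the first shifting theorem, multiplying by e^(-8t) replaces s with s + 8.

G(s) = 2/(s + 8)^3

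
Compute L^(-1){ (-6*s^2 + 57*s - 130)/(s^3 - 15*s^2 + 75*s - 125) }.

Factor the denominator: s^3 - 15*s^2 + 75*s - 125 = (s - 5)^3.
Partial fraction decomposition gives [-6/(s - 5)] + [-3/(s - 5)^2] + [5/(s - 5)^3].
Invert each term: -6/(s - 5) ↔ -6e^(5t); -3/(s - 5)^2 ↔ -3t·e^(5t); 5/(s - 5)^3 ↔ (5/2)t^2·e^(5t).

5*t^2*exp(5*t)/2 - 3*t*exp(5*t) - 6*exp(5*t)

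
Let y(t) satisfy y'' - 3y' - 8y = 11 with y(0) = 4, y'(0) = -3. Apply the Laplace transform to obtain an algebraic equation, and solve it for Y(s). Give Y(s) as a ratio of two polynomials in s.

Laplace-transform each side.
Using L{y''} = s^2 Y - s·y(0) - y'(0) and L{y'} = sY - y(0), with y(0) = 4, y'(0) = -3, the left side becomes (s^2 - 3*s - 8)Y - (4*s - 15).
The right side is L{11} = 11/s.
So (s^2 - 3*s - 8)Y = 11/s + (4*s - 15).
Solve for Y(s) and write it as one ratio of polynomials.

Y(s) = (4*s^2 - 15*s + 11)/(s^3 - 3*s^2 - 8*s)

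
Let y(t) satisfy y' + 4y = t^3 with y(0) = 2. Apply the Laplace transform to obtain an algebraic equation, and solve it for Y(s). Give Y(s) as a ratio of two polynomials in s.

Y(s) = (2*s^4 + 6)/(s^5 + 4*s^4)

Apply the Laplace transform to the equation.
The derivative rules (L{y'} = sY - y(0) = sY - 2) turn the left side into (s + 4)Y - (2).
The right side is L{t^3} = 6/s^4.
So (s + 4)Y = 6/s^4 + (2).
Isolate Y and clear denominators.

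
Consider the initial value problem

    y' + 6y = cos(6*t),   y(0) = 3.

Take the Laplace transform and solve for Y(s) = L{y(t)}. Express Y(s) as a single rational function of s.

Laplace-transform each side.
Using L{y'} = sY - y(0) = sY - 3, the left side becomes (s + 6)Y - (3).
The right side is L{cos(6*t)} = s/(s^2 + 36).
So (s + 6)Y = s/(s^2 + 36) + (3).
Isolate Y and clear denominators.

Y(s) = (3*s^2 + s + 108)/(s^3 + 6*s^2 + 36*s + 216)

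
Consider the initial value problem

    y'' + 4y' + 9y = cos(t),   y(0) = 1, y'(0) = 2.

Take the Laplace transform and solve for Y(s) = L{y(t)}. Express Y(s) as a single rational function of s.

Y(s) = (s^3 + 6*s^2 + 2*s + 6)/(s^4 + 4*s^3 + 10*s^2 + 4*s + 9)

Take the Laplace transform of both sides.
The derivative rules (L{y''} = s^2 Y - s·y(0) - y'(0) and L{y'} = sY - y(0), with y(0) = 1, y'(0) = 2) turn the left side into (s^2 + 4*s + 9)Y - (s + 6).
The right side is L{cos(t)} = s/(s^2 + 1).
So (s^2 + 4*s + 9)Y = s/(s^2 + 1) + (s + 6).
Isolate Y and clear denominators.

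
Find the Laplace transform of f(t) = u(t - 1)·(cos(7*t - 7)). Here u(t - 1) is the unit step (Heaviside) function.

By the second shifting theorem, L{u(t - c)·g(t - c)} = e^(-cs)·G(s) with c = 1 and G(s) = L{g(t)}.
L{cos(7t)} = s/(s^2 + 49).

s*exp(-s)/(s^2 + 49)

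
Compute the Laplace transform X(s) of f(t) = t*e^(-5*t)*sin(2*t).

L{sin(2t)} = 2/(s^2 + 4).
Multiplying by e^(-5t) shifts s → s + 5, so L{e^(-5*t)*sin(2*t)} = 2/((s + 5)^2 + 4).
Then apply L{t·g(t)} = -d/ds[G(s)] with G(s) = 2/((s + 5)^2 + 4):
differentiating 1 time and applying the sign gives 4*(s + 5)/(s^2 + 10*s + 29)^2.

X(s) = 4*(s + 5)/(s^2 + 10*s + 29)^2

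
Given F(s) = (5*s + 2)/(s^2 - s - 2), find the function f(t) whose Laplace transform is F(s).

Factor the denominator: s^2 - s - 2 = (s - 2)*(s + 1).
Partial fraction decomposition gives [4/(s - 2)] + [1/(s + 1)].
Invert each term: 4/(s - 2) ↔ 4e^(2t); 1/(s + 1) ↔ e^(-t).

f(t) = 4*exp(2*t) + exp(-t)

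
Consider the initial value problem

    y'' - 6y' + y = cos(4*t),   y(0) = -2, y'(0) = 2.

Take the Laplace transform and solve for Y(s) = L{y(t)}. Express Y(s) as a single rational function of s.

Laplace-transform each side.
With L{y''} = s^2 Y - s·y(0) - y'(0) and L{y'} = sY - y(0), with y(0) = -2, y'(0) = 2: the LHS transforms to (s^2 - 6*s + 1)Y - (-2*s + 14).
The right side is L{cos(4*t)} = s/(s^2 + 16).
So (s^2 - 6*s + 1)Y = s/(s^2 + 16) + (-2*s + 14).
Solve for Y(s) and write it as one ratio of polynomials.

Y(s) = (-2*s^3 + 14*s^2 - 31*s + 224)/(s^4 - 6*s^3 + 17*s^2 - 96*s + 16)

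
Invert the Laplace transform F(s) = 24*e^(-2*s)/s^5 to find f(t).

The factor e^(-2s) signals a time shift by c = 2 (second shifting theorem).
L{t^4} = 4!/s^5 = 24/s^5, so L^-1{24/s^5} = t^4.
Hence the inverse is u(t - 2) times that function evaluated at t - 2.

f(t) = Heaviside(t - 2)*((t - 2)^4)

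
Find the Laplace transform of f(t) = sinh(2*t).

2/(s^2 - 4)

L{sinh(2t)} = 2/(s^2 - 4).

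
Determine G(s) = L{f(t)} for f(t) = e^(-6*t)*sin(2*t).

G(s) = 2/((s + 6)^2 + 4)

L{sin(2t)} = 2/(s^2 + 4).
By the first shifting theorem, multiplying by e^(-6t) replaces s with s + 6.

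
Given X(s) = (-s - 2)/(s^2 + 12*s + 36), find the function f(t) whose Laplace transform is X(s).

f(t) = 4*t*exp(-6*t) - exp(-6*t)

Factor the denominator: s^2 + 12*s + 36 = (s + 6)^2.
Partial fraction decomposition gives [-1/(s + 6)] + [4/(s + 6)^2].
Invert each term: -1/(s + 6) ↔ -e^(-6t); 4/(s + 6)^2 ↔ 4t·e^(-6t).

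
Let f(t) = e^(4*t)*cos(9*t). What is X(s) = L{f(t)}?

X(s) = (s - 4)/((s - 4)^2 + 81)

L{cos(9t)} = s/(s^2 + 81).
By the first shifting theorem, multiplying by e^(4t) replaces s with s - 4.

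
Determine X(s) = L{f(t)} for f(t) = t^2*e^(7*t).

L{e^(7t)} = 1/(s - 7).
Then apply L{t^2·g(t)} = (-1)^2 d^2/ds^2[G(s)] with G(s) = 1/(s - 7):
differentiating 2 times and applying the sign gives 2/(s - 7)^3.

X(s) = 2/(s - 7)^3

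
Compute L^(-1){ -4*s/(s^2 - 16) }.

-4*cosh(4*t)

Since L{cosh(4t)} = s/(s^2 - 16), the inverse is cosh(4*t), scaled by -4.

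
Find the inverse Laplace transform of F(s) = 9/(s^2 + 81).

Since L{sin(9t)} = 9/(s^2 + 81), the inverse is sin(9*t).

sin(9*t)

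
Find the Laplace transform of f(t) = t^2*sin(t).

2*(3*s^2 - 1)/(s^2 + 1)^3

L{sin(t)} = 1/(s^2 + 1).
Then apply L{t^2·g(t)} = (-1)^2 d^2/ds^2[G(s)] with G(s) = 1/(s^2 + 1):
differentiating 2 times and applying the sign gives 2*(3*s^2 - 1)/(s^2 + 1)^3.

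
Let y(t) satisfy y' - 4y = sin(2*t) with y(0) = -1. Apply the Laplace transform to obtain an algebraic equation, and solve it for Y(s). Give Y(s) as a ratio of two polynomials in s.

Y(s) = (-s^2 - 2)/(s^3 - 4*s^2 + 4*s - 16)

Laplace-transform each side.
With L{y'} = sY - y(0) = sY - (-1): the LHS transforms to (s - 4)Y - (-1).
The right side is L{sin(2*t)} = 2/(s^2 + 4).
So (s - 4)Y = 2/(s^2 + 4) + (-1).
Solve for Y(s) and write it as one ratio of polynomials.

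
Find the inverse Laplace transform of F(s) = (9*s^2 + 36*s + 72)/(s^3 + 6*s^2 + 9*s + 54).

2*sin(3*t) + 5*cos(3*t) + 4*exp(-6*t)

Factor the denominator: s^3 + 6*s^2 + 9*s + 54 = (s + 6)*(s^2 + 9).
Partial fraction decomposition gives [4/(s + 6)] + [5*s/(s^2 + 9)] + [6/(s^2 + 9)].
Invert each term: 4/(s + 6) ↔ 4e^(-6t); 5·s/(s^2 + 9) ↔ 5cos(3t); 2·3/(s^2 + 9) ↔ 2sin(3t).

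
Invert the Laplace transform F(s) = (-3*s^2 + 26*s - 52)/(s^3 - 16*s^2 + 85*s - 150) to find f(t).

Factor the denominator: s^3 - 16*s^2 + 85*s - 150 = (s - 6)*(s - 5)^2.
Partial fraction decomposition gives [1/(s - 5)] + [-3/(s - 5)^2] + [-4/(s - 6)].
Invert each term: 1/(s - 5) ↔ e^(5t); -3/(s - 5)^2 ↔ -3t·e^(5t); -4/(s - 6) ↔ -4e^(6t).

f(t) = -3*t*exp(5*t) - 4*exp(6*t) + exp(5*t)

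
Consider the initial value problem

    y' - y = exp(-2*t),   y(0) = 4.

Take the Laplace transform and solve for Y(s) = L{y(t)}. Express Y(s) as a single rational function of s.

Y(s) = (4*s + 9)/(s^2 + s - 2)

Take the Laplace transform of both sides.
Using L{y'} = sY - y(0) = sY - 4, the left side becomes (s - 1)Y - (4).
The right side is L{exp(-2*t)} = 1/(s + 2).
So (s - 1)Y = 1/(s + 2) + (4).
Isolate Y and clear denominators.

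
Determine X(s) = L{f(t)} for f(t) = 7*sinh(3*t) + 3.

X(s) = 21/(s^2 - 9) + 3/s

By linearity of the Laplace transform, transform each term separately.
(7)·[L{sinh(3t)} = 3/(s^2 - 9)]; L{3} = 3/s.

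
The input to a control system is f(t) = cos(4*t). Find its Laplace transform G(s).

L{cos(4t)} = s/(s^2 + 16).

G(s) = s/(s^2 + 16)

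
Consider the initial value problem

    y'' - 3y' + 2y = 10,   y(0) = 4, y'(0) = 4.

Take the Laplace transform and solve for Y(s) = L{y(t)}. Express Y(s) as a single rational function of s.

Laplace-transform each side.
Using L{y''} = s^2 Y - s·y(0) - y'(0) and L{y'} = sY - y(0), with y(0) = 4, y'(0) = 4, the left side becomes (s^2 - 3*s + 2)Y - (4*s - 8).
The right side is L{10} = 10/s.
So (s^2 - 3*s + 2)Y = 10/s + (4*s - 8).
Divide through and combine into a single rational function.

Y(s) = (4*s^2 - 8*s + 10)/(s^3 - 3*s^2 + 2*s)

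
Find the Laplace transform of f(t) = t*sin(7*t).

L{sin(7t)} = 7/(s^2 + 49).
Then apply L{t·g(t)} = -d/ds[G(s)] with G(s) = 7/(s^2 + 49):
differentiating 1 time and applying the sign gives 14*s/(s^2 + 49)^2.

14*s/(s^2 + 49)^2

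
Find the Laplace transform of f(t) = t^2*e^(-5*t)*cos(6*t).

L{cos(6t)} = s/(s^2 + 36).
Multiplying by e^(-5t) shifts s → s + 5, so L{e^(-5*t)*cos(6*t)} = (s + 5)/((s + 5)^2 + 36).
Then apply L{t^2·g(t)} = (-1)^2 d^2/ds^2[G(s)] with G(s) = (s + 5)/((s + 5)^2 + 36):
differentiating 2 times and applying the sign gives 2*(s + 5)*(s^2 + 10*s - 83)/(s^2 + 10*s + 61)^3.

2*(s + 5)*(s^2 + 10*s - 83)/(s^2 + 10*s + 61)^3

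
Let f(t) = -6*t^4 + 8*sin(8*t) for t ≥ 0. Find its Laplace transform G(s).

The transform is linear, so treat each term independently.
(-6)·[L{t^4} = 4!/s^5 = 24/s^5]; (8)·[L{sin(8t)} = 8/(s^2 + 64)].

G(s) = 64/(s^2 + 64) - 144/s^5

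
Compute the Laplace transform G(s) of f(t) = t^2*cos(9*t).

L{cos(9t)} = s/(s^2 + 81).
Then apply L{t^2·g(t)} = (-1)^2 d^2/ds^2[H(s)] with H(s) = s/(s^2 + 81):
differentiating 2 times and applying the sign gives 2*s*(s^2 - 243)/(s^2 + 81)^3.

G(s) = 2*s*(s^2 - 243)/(s^2 + 81)^3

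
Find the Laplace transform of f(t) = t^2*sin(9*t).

L{sin(9t)} = 9/(s^2 + 81).
Then apply L{t^2·g(t)} = (-1)^2 d^2/ds^2[G(s)] with G(s) = 9/(s^2 + 81):
differentiating 2 times and applying the sign gives 54*(s^2 - 27)/(s^2 + 81)^3.

54*(s^2 - 27)/(s^2 + 81)^3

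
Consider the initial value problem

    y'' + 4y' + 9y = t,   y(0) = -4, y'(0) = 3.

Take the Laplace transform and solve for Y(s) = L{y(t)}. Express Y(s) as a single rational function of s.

Y(s) = (-4*s^3 - 13*s^2 + 1)/(s^4 + 4*s^3 + 9*s^2)

Apply the Laplace transform to the equation.
With L{y''} = s^2 Y - s·y(0) - y'(0) and L{y'} = sY - y(0), with y(0) = -4, y'(0) = 3: the LHS transforms to (s^2 + 4*s + 9)Y - (-4*s - 13).
The right side is L{t} = s^(-2).
So (s^2 + 4*s + 9)Y = s^(-2) + (-4*s - 13).
Divide through and combine into a single rational function.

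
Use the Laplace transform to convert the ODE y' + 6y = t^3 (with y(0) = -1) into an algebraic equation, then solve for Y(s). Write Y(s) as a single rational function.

Transform both sides with L{·}.
The derivative rules (L{y'} = sY - y(0) = sY - (-1)) turn the left side into (s + 6)Y - (-1).
The right side is L{t^3} = 6/s^4.
So (s + 6)Y = 6/s^4 + (-1).
Isolate Y and clear denominators.

Y(s) = (-s^4 + 6)/(s^5 + 6*s^4)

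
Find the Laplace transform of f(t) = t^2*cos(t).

2*s*(s^2 - 3)/(s^2 + 1)^3

L{cos(t)} = s/(s^2 + 1).
Then apply L{t^2·g(t)} = (-1)^2 d^2/ds^2[H(s)] with H(s) = s/(s^2 + 1):
differentiating 2 times and applying the sign gives 2*s*(s^2 - 3)/(s^2 + 1)^3.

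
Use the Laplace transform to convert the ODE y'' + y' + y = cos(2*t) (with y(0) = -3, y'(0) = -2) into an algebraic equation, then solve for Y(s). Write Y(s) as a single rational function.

Y(s) = (-3*s^3 - 5*s^2 - 11*s - 20)/(s^4 + s^3 + 5*s^2 + 4*s + 4)

Transform both sides with L{·}.
With L{y''} = s^2 Y - s·y(0) - y'(0) and L{y'} = sY - y(0), with y(0) = -3, y'(0) = -2: the LHS transforms to (s^2 + s + 1)Y - (-3*s - 5).
The right side is L{cos(2*t)} = s/(s^2 + 4).
So (s^2 + s + 1)Y = s/(s^2 + 4) + (-3*s - 5).
Divide through and combine into a single rational function.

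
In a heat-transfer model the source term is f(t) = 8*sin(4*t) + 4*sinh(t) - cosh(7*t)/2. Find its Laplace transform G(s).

G(s) = -s/(2*(s^2 - 49)) + 32/(s^2 + 16) + 4/(s^2 - 1)

By linearity of the Laplace transform, transform each term separately.
(8)·[L{sin(4t)} = 4/(s^2 + 16)]; (4)·[L{sinh(t)} = 1/(s^2 - 1)]; (-1/2)·[L{cosh(7t)} = s/(s^2 - 49)].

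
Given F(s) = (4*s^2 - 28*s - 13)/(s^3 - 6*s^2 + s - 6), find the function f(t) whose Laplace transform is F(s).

f(t) = -exp(6*t) + 2*sin(t) + 5*cos(t)

Factor the denominator: s^3 - 6*s^2 + s - 6 = (s - 6)*(s^2 + 1).
Partial fraction decomposition gives [-1/(s - 6)] + [5*s/(s^2 + 1)] + [2/(s^2 + 1)].
Invert each term: -1/(s - 6) ↔ -e^(6t); 5·s/(s^2 + 1) ↔ 5cos(t); 2·1/(s^2 + 1) ↔ 2sin(t).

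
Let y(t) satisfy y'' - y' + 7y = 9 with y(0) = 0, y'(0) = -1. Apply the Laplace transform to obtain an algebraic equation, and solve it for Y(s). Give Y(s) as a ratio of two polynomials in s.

Laplace-transform each side.
With L{y''} = s^2 Y - s·y(0) - y'(0) and L{y'} = sY - y(0), with y(0) = 0, y'(0) = -1: the LHS transforms to (s^2 - s + 7)Y - (-1).
The right side is L{9} = 9/s.
So (s^2 - s + 7)Y = 9/s + (-1).
Isolate Y and clear denominators.

Y(s) = (-s + 9)/(s^3 - s^2 + 7*s)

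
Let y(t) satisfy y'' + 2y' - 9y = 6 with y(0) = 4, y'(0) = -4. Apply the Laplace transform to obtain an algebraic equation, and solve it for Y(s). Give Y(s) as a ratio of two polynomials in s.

Y(s) = (4*s^2 + 4*s + 6)/(s^3 + 2*s^2 - 9*s)

Take the Laplace transform of both sides.
With L{y''} = s^2 Y - s·y(0) - y'(0) and L{y'} = sY - y(0), with y(0) = 4, y'(0) = -4: the LHS transforms to (s^2 + 2*s - 9)Y - (4*s + 4).
The right side is L{6} = 6/s.
So (s^2 + 2*s - 9)Y = 6/s + (4*s + 4).
Divide through and combine into a single rational function.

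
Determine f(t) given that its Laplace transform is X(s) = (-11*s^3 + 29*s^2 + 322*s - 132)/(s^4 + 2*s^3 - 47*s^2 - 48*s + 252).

Factor the denominator: s^4 + 2*s^3 - 47*s^2 - 48*s + 252 = (s - 6)*(s - 2)*(s + 3)*(s + 7).
Partial fraction decomposition gives [1/(s - 6)] + [-6/(s + 7)] + [-3/(s + 3)] + [-3/(s - 2)].
Invert each term: 1/(s - 6) ↔ e^(6t); -6/(s + 7) ↔ -6e^(-7t); -3/(s + 3) ↔ -3e^(-3t); -3/(s - 2) ↔ -3e^(2t).

f(t) = exp(6*t) - 3*exp(2*t) - 3*exp(-3*t) - 6*exp(-7*t)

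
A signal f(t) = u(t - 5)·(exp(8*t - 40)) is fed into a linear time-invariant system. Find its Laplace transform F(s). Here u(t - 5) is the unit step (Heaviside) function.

By the second shifting theorem, L{u(t - c)·g(t - c)} = e^(-cs)·G(s) with c = 5 and G(s) = L{g(t)}.
L{e^(8t)} = 1/(s - 8).

F(s) = exp(-5*s)/(s - 8)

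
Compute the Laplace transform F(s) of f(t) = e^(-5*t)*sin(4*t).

F(s) = 4/((s + 5)^2 + 16)

L{sin(4t)} = 4/(s^2 + 16).
By the first shifting theorem, multiplying by e^(-5t) replaces s with s + 5.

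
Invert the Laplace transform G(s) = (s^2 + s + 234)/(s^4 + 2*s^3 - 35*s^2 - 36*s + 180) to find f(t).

Factor the denominator: s^4 + 2*s^3 - 35*s^2 - 36*s + 180 = (s - 5)*(s - 2)*(s + 3)*(s + 6).
Partial fraction decomposition gives [-2/(s - 2)] + [-1/(s + 6)] + [2/(s + 3)] + [1/(s - 5)].
Invert each term: -2/(s - 2) ↔ -2e^(2t); -1/(s + 6) ↔ -e^(-6t); 2/(s + 3) ↔ 2e^(-3t); 1/(s - 5) ↔ e^(5t).

f(t) = exp(5*t) - 2*exp(2*t) + 2*exp(-3*t) - exp(-6*t)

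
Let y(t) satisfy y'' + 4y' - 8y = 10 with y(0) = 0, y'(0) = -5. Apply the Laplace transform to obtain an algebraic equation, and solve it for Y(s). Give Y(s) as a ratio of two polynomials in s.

Transform both sides with L{·}.
The derivative rules (L{y''} = s^2 Y - s·y(0) - y'(0) and L{y'} = sY - y(0), with y(0) = 0, y'(0) = -5) turn the left side into (s^2 + 4*s - 8)Y - (-5).
The right side is L{10} = 10/s.
So (s^2 + 4*s - 8)Y = 10/s + (-5).
Divide through and combine into a single rational function.

Y(s) = (-5*s + 10)/(s^3 + 4*s^2 - 8*s)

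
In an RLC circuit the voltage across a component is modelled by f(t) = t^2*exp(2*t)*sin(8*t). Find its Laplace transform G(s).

L{sin(8t)} = 8/(s^2 + 64).
Multiplying by e^(2t) shifts s → s - 2, so L{exp(2*t)*sin(8*t)} = 8/((s - 2)^2 + 64).
Then apply L{t^2·g(t)} = (-1)^2 d^2/ds^2[H(s)] with H(s) = 8/((s - 2)^2 + 64):
differentiating 2 times and applying the sign gives 16*(3*s^2 - 12*s - 52)/(s^2 - 4*s + 68)^3.

G(s) = 16*(3*s^2 - 12*s - 52)/(s^2 - 4*s + 68)^3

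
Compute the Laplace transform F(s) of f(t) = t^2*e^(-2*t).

L{e^(-2t)} = 1/(s + 2).
Then apply L{t^2·g(t)} = (-1)^2 d^2/ds^2[G(s)] with G(s) = 1/(s + 2):
differentiating 2 times and applying the sign gives 2/(s + 2)^3.

F(s) = 2/(s + 2)^3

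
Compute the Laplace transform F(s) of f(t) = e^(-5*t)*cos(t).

L{cos(t)} = s/(s^2 + 1).
By the first shifting theorem, multiplying by e^(-5t) replaces s with s + 5.

F(s) = (s + 5)/((s + 5)^2 + 1)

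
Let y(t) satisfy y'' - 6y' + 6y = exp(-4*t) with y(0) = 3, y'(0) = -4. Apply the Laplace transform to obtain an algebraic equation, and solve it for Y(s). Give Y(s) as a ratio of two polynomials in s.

Y(s) = (3*s^2 - 10*s - 87)/(s^3 - 2*s^2 - 18*s + 24)

Transform both sides with L{·}.
The derivative rules (L{y''} = s^2 Y - s·y(0) - y'(0) and L{y'} = sY - y(0), with y(0) = 3, y'(0) = -4) turn the left side into (s^2 - 6*s + 6)Y - (3*s - 22).
The right side is L{exp(-4*t)} = 1/(s + 4).
So (s^2 - 6*s + 6)Y = 1/(s + 4) + (3*s - 22).
Solve for Y(s) and write it as one ratio of polynomials.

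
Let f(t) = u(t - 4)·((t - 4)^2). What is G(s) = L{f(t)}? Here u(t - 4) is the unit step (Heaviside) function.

By the second shifting theorem, L{u(t - c)·g(t - c)} = e^(-cs)·H(s) with c = 4 and H(s) = L{g(t)}.
L{t^2} = 2!/s^3 = 2/s^3.

G(s) = 2*exp(-4*s)/s^3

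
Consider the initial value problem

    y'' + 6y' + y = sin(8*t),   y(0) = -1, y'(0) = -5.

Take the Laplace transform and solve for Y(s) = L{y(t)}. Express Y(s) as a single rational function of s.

Apply the Laplace transform to the equation.
The derivative rules (L{y''} = s^2 Y - s·y(0) - y'(0) and L{y'} = sY - y(0), with y(0) = -1, y'(0) = -5) turn the left side into (s^2 + 6*s + 1)Y - (-s - 11).
The right side is L{sin(8*t)} = 8/(s^2 + 64).
So (s^2 + 6*s + 1)Y = 8/(s^2 + 64) + (-s - 11).
Isolate Y and clear denominators.

Y(s) = (-s^3 - 11*s^2 - 64*s - 696)/(s^4 + 6*s^3 + 65*s^2 + 384*s + 64)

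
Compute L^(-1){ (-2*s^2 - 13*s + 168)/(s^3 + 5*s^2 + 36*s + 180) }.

2*sin(6*t) - 5*cos(6*t) + 3*exp(-5*t)

Factor the denominator: s^3 + 5*s^2 + 36*s + 180 = (s + 5)*(s^2 + 36).
Partial fraction decomposition gives [3/(s + 5)] + [-5*s/(s^2 + 36)] + [12/(s^2 + 36)].
Invert each term: 3/(s + 5) ↔ 3e^(-5t); -5·s/(s^2 + 36) ↔ -5cos(6t); 2·6/(s^2 + 36) ↔ 2sin(6t).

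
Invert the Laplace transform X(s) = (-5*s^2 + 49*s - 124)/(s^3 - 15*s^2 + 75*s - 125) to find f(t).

f(t) = -2*t^2*exp(5*t) - t*exp(5*t) - 5*exp(5*t)

Factor the denominator: s^3 - 15*s^2 + 75*s - 125 = (s - 5)^3.
Partial fraction decomposition gives [-5/(s - 5)] + [-1/(s - 5)^2] + [-4/(s - 5)^3].
Invert each term: -5/(s - 5) ↔ -5e^(5t); -1/(s - 5)^2 ↔ -t·e^(5t); -4/(s - 5)^3 ↔ (-2)t^2·e^(5t).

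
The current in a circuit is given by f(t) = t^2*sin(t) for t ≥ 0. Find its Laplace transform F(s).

F(s) = 2*(3*s^2 - 1)/(s^2 + 1)^3

L{sin(t)} = 1/(s^2 + 1).
Then apply L{t^2·g(t)} = (-1)^2 d^2/ds^2[G(s)] with G(s) = 1/(s^2 + 1):
differentiating 2 times and applying the sign gives 2*(3*s^2 - 1)/(s^2 + 1)^3.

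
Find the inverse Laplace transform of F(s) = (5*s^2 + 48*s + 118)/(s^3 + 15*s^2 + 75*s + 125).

3*t^2*exp(-5*t)/2 - 2*t*exp(-5*t) + 5*exp(-5*t)

Factor the denominator: s^3 + 15*s^2 + 75*s + 125 = (s + 5)^3.
Partial fraction decomposition gives [5/(s + 5)] + [-2/(s + 5)^2] + [3/(s + 5)^3].
Invert each term: 5/(s + 5) ↔ 5e^(-5t); -2/(s + 5)^2 ↔ -2t·e^(-5t); 3/(s + 5)^3 ↔ (3/2)t^2·e^(-5t).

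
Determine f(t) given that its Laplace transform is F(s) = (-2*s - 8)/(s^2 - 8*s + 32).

f(t) = -4*exp(4*t)*sin(4*t) - 2*exp(4*t)*cos(4*t)

Complete the square in the denominator: s^2 - 8*s + 32 = (s - 4)^2 + 4^2.
Split the numerator to match: -2*s - 8 = -2·(s - 4) - 4·4.
Invert each term: -2·(s - 4)/((s - 4)^2 + 16) ↔ -2e^(4t)cos(4t); -4·4/((s - 4)^2 + 16) ↔ -4e^(4t)sin(4t).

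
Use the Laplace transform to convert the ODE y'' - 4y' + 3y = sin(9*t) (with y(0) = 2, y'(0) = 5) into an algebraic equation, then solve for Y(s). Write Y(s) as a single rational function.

Take the Laplace transform of both sides.
The derivative rules (L{y''} = s^2 Y - s·y(0) - y'(0) and L{y'} = sY - y(0), with y(0) = 2, y'(0) = 5) turn the left side into (s^2 - 4*s + 3)Y - (2*s - 3).
The right side is L{sin(9*t)} = 9/(s^2 + 81).
So (s^2 - 4*s + 3)Y = 9/(s^2 + 81) + (2*s - 3).
Solve for Y(s) and write it as one ratio of polynomials.

Y(s) = (2*s^3 - 3*s^2 + 162*s - 234)/(s^4 - 4*s^3 + 84*s^2 - 324*s + 243)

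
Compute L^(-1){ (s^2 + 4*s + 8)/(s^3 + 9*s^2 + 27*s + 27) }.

5*t^2*exp(-3*t)/2 - 2*t*exp(-3*t) + exp(-3*t)

Factor the denominator: s^3 + 9*s^2 + 27*s + 27 = (s + 3)^3.
Partial fraction decomposition gives [1/(s + 3)] + [-2/(s + 3)^2] + [5/(s + 3)^3].
Invert each term: 1/(s + 3) ↔ e^(-3t); -2/(s + 3)^2 ↔ -2t·e^(-3t); 5/(s + 3)^3 ↔ (5/2)t^2·e^(-3t).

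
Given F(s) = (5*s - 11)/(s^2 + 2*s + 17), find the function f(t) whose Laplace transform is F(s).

f(t) = -4*exp(-t)*sin(4*t) + 5*exp(-t)*cos(4*t)

Complete the square in the denominator: s^2 + 2*s + 17 = (s + 1)^2 + 4^2.
Split the numerator to match: 5*s - 11 = 5·(s + 1) - 4·4.
Invert each term: 5·(s + 1)/((s + 1)^2 + 16) ↔ 5e^(-t)cos(4t); -4·4/((s + 1)^2 + 16) ↔ -4e^(-t)sin(4t).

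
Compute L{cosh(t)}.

s/(s^2 - 1)

L{cosh(t)} = s/(s^2 - 1).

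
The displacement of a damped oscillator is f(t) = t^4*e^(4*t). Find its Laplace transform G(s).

G(s) = 24/(s - 4)^5

L{t^4} = 4!/s^5 = 24/s^5.
By the first shifting theorem, multiplying by e^(4t) replaces s with s - 4.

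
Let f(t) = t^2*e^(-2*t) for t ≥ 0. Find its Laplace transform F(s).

L{e^(-2t)} = 1/(s + 2).
Then apply L{t^2·g(t)} = (-1)^2 d^2/ds^2[G(s)] with G(s) = 1/(s + 2):
differentiating 2 times and applying the sign gives 2/(s + 2)^3.

F(s) = 2/(s + 2)^3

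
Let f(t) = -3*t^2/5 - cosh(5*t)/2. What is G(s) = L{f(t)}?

By linearity of the Laplace transform, transform each term separately.
(-3/5)·[L{t^2} = 2!/s^3 = 2/s^3]; (-1/2)·[L{cosh(5t)} = s/(s^2 - 25)].

G(s) = -s/(2*(s^2 - 25)) - 6/(5*s^3)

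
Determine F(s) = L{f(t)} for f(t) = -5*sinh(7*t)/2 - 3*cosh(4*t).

F(s) = -3*s/(s^2 - 16) - 35/(2*(s^2 - 49))

Apply the Laplace transform termwise.
(-3)·[L{cosh(4t)} = s/(s^2 - 16)]; (-5/2)·[L{sinh(7t)} = 7/(s^2 - 49)].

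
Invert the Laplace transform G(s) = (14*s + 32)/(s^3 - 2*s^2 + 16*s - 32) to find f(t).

f(t) = 3*exp(2*t) + 2*sin(4*t) - 3*cos(4*t)

Factor the denominator: s^3 - 2*s^2 + 16*s - 32 = (s - 2)*(s^2 + 16).
Partial fraction decomposition gives [3/(s - 2)] + [-3*s/(s^2 + 16)] + [8/(s^2 + 16)].
Invert each term: 3/(s - 2) ↔ 3e^(2t); -3·s/(s^2 + 16) ↔ -3cos(4t); 2·4/(s^2 + 16) ↔ 2sin(4t).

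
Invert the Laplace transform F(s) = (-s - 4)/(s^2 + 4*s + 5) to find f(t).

Complete the square in the denominator: s^2 + 4*s + 5 = (s + 2)^2 + 1^2.
Split the numerator to match: -s - 4 = -1·(s + 2) - 2·1.
Invert each term: -1·(s + 2)/((s + 2)^2 + 1) ↔ -e^(-2t)cos(t); -2·1/((s + 2)^2 + 1) ↔ -2e^(-2t)sin(t).

f(t) = -2*exp(-2*t)*sin(t) - exp(-2*t)*cos(t)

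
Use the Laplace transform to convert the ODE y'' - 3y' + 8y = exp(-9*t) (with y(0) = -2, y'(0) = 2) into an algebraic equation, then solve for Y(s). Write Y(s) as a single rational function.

Laplace-transform each side.
Using L{y''} = s^2 Y - s·y(0) - y'(0) and L{y'} = sY - y(0), with y(0) = -2, y'(0) = 2, the left side becomes (s^2 - 3*s + 8)Y - (-2*s + 8).
The right side is L{exp(-9*t)} = 1/(s + 9).
So (s^2 - 3*s + 8)Y = 1/(s + 9) + (-2*s + 8).
Isolate Y and clear denominators.

Y(s) = (-2*s^2 - 10*s + 73)/(s^3 + 6*s^2 - 19*s + 72)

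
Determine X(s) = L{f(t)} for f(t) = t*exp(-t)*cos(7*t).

L{cos(7t)} = s/(s^2 + 49).
Multiplying by e^(-t) shifts s → s + 1, so L{exp(-t)*cos(7*t)} = (s + 1)/((s + 1)^2 + 49).
Then apply L{t·g(t)} = -d/ds[G(s)] with G(s) = (s + 1)/((s + 1)^2 + 49):
differentiating 1 time and applying the sign gives (s - 6)*(s + 8)/(s^2 + 2*s + 50)^2.

X(s) = (s - 6)*(s + 8)/(s^2 + 2*s + 50)^2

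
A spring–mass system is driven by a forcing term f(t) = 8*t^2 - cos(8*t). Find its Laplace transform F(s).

F(s) = -s/(s^2 + 64) + 16/s^3

The transform is linear, so treat each term independently.
(8)·[L{t^2} = 2!/s^3 = 2/s^3]; (-1)·[L{cos(8t)} = s/(s^2 + 64)].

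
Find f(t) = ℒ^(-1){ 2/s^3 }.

f(t) = t^2

Since L{t^2} = 2!/s^3 = 2/s^3, the inverse is t^2.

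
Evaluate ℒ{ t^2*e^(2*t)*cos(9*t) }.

2*(s - 2)*(s^2 - 4*s - 239)/(s^2 - 4*s + 85)^3

L{cos(9t)} = s/(s^2 + 81).
Multiplying by e^(2t) shifts s → s - 2, so L{e^(2*t)*cos(9*t)} = (s - 2)/((s - 2)^2 + 81).
Then apply L{t^2·g(t)} = (-1)^2 d^2/ds^2[H(s)] with H(s) = (s - 2)/((s - 2)^2 + 81):
differentiating 2 times and applying the sign gives 2*(s - 2)*(s^2 - 4*s - 239)/(s^2 - 4*s + 85)^3.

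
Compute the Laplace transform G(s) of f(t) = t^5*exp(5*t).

L{t^5} = 5!/s^6 = 120/s^6.
By the first shifting theorem, multiplying by e^(5t) replaces s with s - 5.

G(s) = 120/(s - 5)^6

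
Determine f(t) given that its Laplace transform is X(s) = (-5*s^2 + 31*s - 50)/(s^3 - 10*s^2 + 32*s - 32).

f(t) = -3*t*exp(4*t) - 3*exp(4*t) - 2*exp(2*t)

Factor the denominator: s^3 - 10*s^2 + 32*s - 32 = (s - 4)^2*(s - 2).
Partial fraction decomposition gives [-3/(s - 4)] + [-3/(s - 4)^2] + [-2/(s - 2)].
Invert each term: -3/(s - 4) ↔ -3e^(4t); -3/(s - 4)^2 ↔ -3t·e^(4t); -2/(s - 2) ↔ -2e^(2t).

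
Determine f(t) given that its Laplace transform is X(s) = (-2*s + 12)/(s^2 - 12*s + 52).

f(t) = -2*exp(6*t)*cos(4*t)

Rewrite the denominator: s^2 - 12*s + 52 = (s - 6)^2 + 16.
The form in (s - 6) signals a first-shifting-theorem factor e^(6t).
Since L{cos(4t)} = s/(s^2 + 16), the inverse is e^(6*t)*cos(4*t), scaled by -2.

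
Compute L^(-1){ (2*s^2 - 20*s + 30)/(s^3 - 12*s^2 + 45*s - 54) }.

4*t*exp(3*t) - 2*exp(6*t) + 4*exp(3*t)

Factor the denominator: s^3 - 12*s^2 + 45*s - 54 = (s - 6)*(s - 3)^2.
Partial fraction decomposition gives [4/(s - 3)] + [4/(s - 3)^2] + [-2/(s - 6)].
Invert each term: 4/(s - 3) ↔ 4e^(3t); 4/(s - 3)^2 ↔ 4t·e^(3t); -2/(s - 6) ↔ -2e^(6t).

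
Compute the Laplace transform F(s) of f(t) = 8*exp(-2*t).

F(s) = 8/(s + 2)

L{8} = 8/s.
By the first shifting theorem, multiplying by e^(-2t) replaces s with s + 2.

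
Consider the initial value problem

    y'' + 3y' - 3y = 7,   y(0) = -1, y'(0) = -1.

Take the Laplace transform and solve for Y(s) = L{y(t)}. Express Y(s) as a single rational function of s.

Y(s) = (-s^2 - 4*s + 7)/(s^3 + 3*s^2 - 3*s)

Transform both sides with L{·}.
Using L{y''} = s^2 Y - s·y(0) - y'(0) and L{y'} = sY - y(0), with y(0) = -1, y'(0) = -1, the left side becomes (s^2 + 3*s - 3)Y - (-s - 4).
The right side is L{7} = 7/s.
So (s^2 + 3*s - 3)Y = 7/s + (-s - 4).
Isolate Y and clear denominators.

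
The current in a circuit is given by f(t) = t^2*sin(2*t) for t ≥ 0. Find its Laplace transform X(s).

L{sin(2t)} = 2/(s^2 + 4).
Then apply L{t^2·g(t)} = (-1)^2 d^2/ds^2[G(s)] with G(s) = 2/(s^2 + 4):
differentiating 2 times and applying the sign gives 4*(3*s^2 - 4)/(s^2 + 4)^3.

X(s) = 4*(3*s^2 - 4)/(s^2 + 4)^3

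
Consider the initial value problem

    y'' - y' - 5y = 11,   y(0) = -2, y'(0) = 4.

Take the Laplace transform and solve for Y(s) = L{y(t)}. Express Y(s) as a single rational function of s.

Y(s) = (-2*s^2 + 6*s + 11)/(s^3 - s^2 - 5*s)

Apply the Laplace transform to the equation.
With L{y''} = s^2 Y - s·y(0) - y'(0) and L{y'} = sY - y(0), with y(0) = -2, y'(0) = 4: the LHS transforms to (s^2 - s - 5)Y - (-2*s + 6).
The right side is L{11} = 11/s.
So (s^2 - s - 5)Y = 11/s + (-2*s + 6).
Isolate Y and clear denominators.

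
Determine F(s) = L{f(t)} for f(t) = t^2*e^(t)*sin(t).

L{sin(t)} = 1/(s^2 + 1).
Multiplying by e^(t) shifts s → s - 1, so L{e^(t)*sin(t)} = 1/((s - 1)^2 + 1).
Then apply L{t^2·g(t)} = (-1)^2 d^2/ds^2[G(s)] with G(s) = 1/((s - 1)^2 + 1):
differentiating 2 times and applying the sign gives 2*(3*s^2 - 6*s + 2)/(s^2 - 2*s + 2)^3.

F(s) = 2*(3*s^2 - 6*s + 2)/(s^2 - 2*s + 2)^3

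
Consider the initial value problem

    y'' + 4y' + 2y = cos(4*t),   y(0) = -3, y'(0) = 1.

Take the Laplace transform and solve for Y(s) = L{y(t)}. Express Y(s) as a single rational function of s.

Transform both sides with L{·}.
The derivative rules (L{y''} = s^2 Y - s·y(0) - y'(0) and L{y'} = sY - y(0), with y(0) = -3, y'(0) = 1) turn the left side into (s^2 + 4*s + 2)Y - (-3*s - 11).
The right side is L{cos(4*t)} = s/(s^2 + 16).
So (s^2 + 4*s + 2)Y = s/(s^2 + 16) + (-3*s - 11).
Divide through and combine into a single rational function.

Y(s) = (-3*s^3 - 11*s^2 - 47*s - 176)/(s^4 + 4*s^3 + 18*s^2 + 64*s + 32)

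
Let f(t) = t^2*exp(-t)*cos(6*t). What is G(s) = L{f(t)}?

L{cos(6t)} = s/(s^2 + 36).
Multiplying by e^(-t) shifts s → s + 1, so L{exp(-t)*cos(6*t)} = (s + 1)/((s + 1)^2 + 36).
Then apply L{t^2·g(t)} = (-1)^2 d^2/ds^2[H(s)] with H(s) = (s + 1)/((s + 1)^2 + 36):
differentiating 2 times and applying the sign gives 2*(s + 1)*(s^2 + 2*s - 107)/(s^2 + 2*s + 37)^3.

G(s) = 2*(s + 1)*(s^2 + 2*s - 107)/(s^2 + 2*s + 37)^3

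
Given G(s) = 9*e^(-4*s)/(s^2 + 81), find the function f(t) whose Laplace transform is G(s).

The factor e^(-4s) signals a time shift by c = 4 (second shifting theorem).
L{sin(9t)} = 9/(s^2 + 81), so L^-1{9/(s^2 + 81)} = sin(9*t).
Hence the inverse is u(t - 4) times that function evaluated at t - 4.

f(t) = Heaviside(t - 4)*(sin(9*t - 36))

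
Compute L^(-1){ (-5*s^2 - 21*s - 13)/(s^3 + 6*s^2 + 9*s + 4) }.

Factor the denominator: s^3 + 6*s^2 + 9*s + 4 = (s + 1)^2*(s + 4).
Partial fraction decomposition gives [-4/(s + 1)] + [(s + 1)^(-2)] + [-1/(s + 4)].
Invert each term: -4/(s + 1) ↔ -4e^(-t); 1/(s + 1)^2 ↔ t·e^(-t); -1/(s + 4) ↔ -e^(-4t).

t*exp(-t) - 4*exp(-t) - exp(-4*t)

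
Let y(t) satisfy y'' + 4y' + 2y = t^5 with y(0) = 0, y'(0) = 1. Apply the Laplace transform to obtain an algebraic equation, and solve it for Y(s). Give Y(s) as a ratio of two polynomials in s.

Y(s) = (s^6 + 120)/(s^8 + 4*s^7 + 2*s^6)

Apply the Laplace transform to the equation.
Using L{y''} = s^2 Y - s·y(0) - y'(0) and L{y'} = sY - y(0), with y(0) = 0, y'(0) = 1, the left side becomes (s^2 + 4*s + 2)Y - (1).
The right side is L{t^5} = 120/s^6.
So (s^2 + 4*s + 2)Y = 120/s^6 + (1).
Solve for Y(s) and write it as one ratio of polynomials.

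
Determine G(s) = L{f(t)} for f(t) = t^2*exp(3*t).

G(s) = 2/(s - 3)^3

L{e^(3t)} = 1/(s - 3).
Then apply L{t^2·g(t)} = (-1)^2 d^2/ds^2[H(s)] with H(s) = 1/(s - 3):
differentiating 2 times and applying the sign gives 2/(s - 3)^3.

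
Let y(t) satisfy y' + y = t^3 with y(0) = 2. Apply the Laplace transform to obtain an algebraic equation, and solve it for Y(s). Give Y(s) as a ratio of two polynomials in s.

Y(s) = (2*s^4 + 6)/(s^5 + s^4)

Transform both sides with L{·}.
With L{y'} = sY - y(0) = sY - 2: the LHS transforms to (s + 1)Y - (2).
The right side is L{t^3} = 6/s^4.
So (s + 1)Y = 6/s^4 + (2).
Solve for Y(s) and write it as one ratio of polynomials.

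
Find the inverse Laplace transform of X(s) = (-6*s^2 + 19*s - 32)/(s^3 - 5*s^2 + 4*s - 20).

Factor the denominator: s^3 - 5*s^2 + 4*s - 20 = (s - 5)*(s^2 + 4).
Partial fraction decomposition gives [-3/(s - 5)] + [-3*s/(s^2 + 4)] + [4/(s^2 + 4)].
Invert each term: -3/(s - 5) ↔ -3e^(5t); -3·s/(s^2 + 4) ↔ -3cos(2t); 2·2/(s^2 + 4) ↔ 2sin(2t).

-3*exp(5*t) + 2*sin(2*t) - 3*cos(2*t)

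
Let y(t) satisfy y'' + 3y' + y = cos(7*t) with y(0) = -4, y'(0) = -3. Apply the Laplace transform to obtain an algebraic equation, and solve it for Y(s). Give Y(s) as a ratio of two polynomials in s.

Y(s) = (-4*s^3 - 15*s^2 - 195*s - 735)/(s^4 + 3*s^3 + 50*s^2 + 147*s + 49)

Take the Laplace transform of both sides.
Using L{y''} = s^2 Y - s·y(0) - y'(0) and L{y'} = sY - y(0), with y(0) = -4, y'(0) = -3, the left side becomes (s^2 + 3*s + 1)Y - (-4*s - 15).
The right side is L{cos(7*t)} = s/(s^2 + 49).
So (s^2 + 3*s + 1)Y = s/(s^2 + 49) + (-4*s - 15).
Divide through and combine into a single rational function.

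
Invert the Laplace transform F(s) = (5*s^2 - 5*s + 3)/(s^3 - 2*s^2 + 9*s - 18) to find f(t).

f(t) = exp(2*t) + sin(3*t) + 4*cos(3*t)

Factor the denominator: s^3 - 2*s^2 + 9*s - 18 = (s - 2)*(s^2 + 9).
Partial fraction decomposition gives [1/(s - 2)] + [4*s/(s^2 + 9)] + [3/(s^2 + 9)].
Invert each term: 1/(s - 2) ↔ e^(2t); 4·s/(s^2 + 9) ↔ 4cos(3t); 1·3/(s^2 + 9) ↔ sin(3t).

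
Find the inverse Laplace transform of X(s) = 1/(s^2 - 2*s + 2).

exp(t)*sin(t)

Rewrite the denominator: s^2 - 2*s + 2 = (s - 1)^2 + 1.
The form in (s - 1) signals a first-shifting-theorem factor e^(t).
Since L{sin(t)} = 1/(s^2 + 1), the inverse is e^(t)*sin(t).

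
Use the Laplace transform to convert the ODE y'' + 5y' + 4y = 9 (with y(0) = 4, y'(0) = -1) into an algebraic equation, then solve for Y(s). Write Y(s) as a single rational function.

Laplace-transform each side.
Using L{y''} = s^2 Y - s·y(0) - y'(0) and L{y'} = sY - y(0), with y(0) = 4, y'(0) = -1, the left side becomes (s^2 + 5*s + 4)Y - (4*s + 19).
The right side is L{9} = 9/s.
So (s^2 + 5*s + 4)Y = 9/s + (4*s + 19).
Isolate Y and clear denominators.

Y(s) = (4*s^2 + 19*s + 9)/(s^3 + 5*s^2 + 4*s)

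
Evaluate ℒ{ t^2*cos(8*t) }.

2*s*(s^2 - 192)/(s^2 + 64)^3

L{cos(8t)} = s/(s^2 + 64).
Then apply L{t^2·g(t)} = (-1)^2 d^2/ds^2[G(s)] with G(s) = s/(s^2 + 64):
differentiating 2 times and applying the sign gives 2*s*(s^2 - 192)/(s^2 + 64)^3.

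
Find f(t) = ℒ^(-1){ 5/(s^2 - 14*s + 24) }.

f(t) = exp(7*t)*sinh(5*t)

Rewrite the denominator: s^2 - 14*s + 24 = (s - 7)^2 - 25.
The form in (s - 7) signals a first-shifting-theorem factor e^(7t).
Since L{sinh(5t)} = 5/(s^2 - 25), the inverse is exp(7*t)*sinh(5*t).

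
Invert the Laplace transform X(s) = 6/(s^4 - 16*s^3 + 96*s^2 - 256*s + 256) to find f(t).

f(t) = t^3*exp(4*t)

Rewrite the denominator: s^4 - 16*s^3 + 96*s^2 - 256*s + 256 = (s - 4)^4.
The form in (s - 4) signals a first-shifting-theorem factor e^(4t).
Since L{t^3} = 3!/s^4 = 6/s^4, the inverse is t^3*exp(4*t).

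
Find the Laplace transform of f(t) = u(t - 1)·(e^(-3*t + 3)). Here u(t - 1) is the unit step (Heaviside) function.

By the second shifting theorem, L{u(t - c)·g(t - c)} = e^(-cs)·G(s) with c = 1 and G(s) = L{g(t)}.
L{e^(-3t)} = 1/(s + 3).

exp(-s)/(s + 3)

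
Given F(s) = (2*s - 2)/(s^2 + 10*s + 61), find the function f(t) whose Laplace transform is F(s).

f(t) = -2*exp(-5*t)*sin(6*t) + 2*exp(-5*t)*cos(6*t)

Complete the square in the denominator: s^2 + 10*s + 61 = (s + 5)^2 + 6^2.
Split the numerator to match: 2*s - 2 = 2·(s + 5) - 2·6.
Invert each term: 2·(s + 5)/((s + 5)^2 + 36) ↔ 2e^(-5t)cos(6t); -2·6/((s + 5)^2 + 36) ↔ -2e^(-5t)sin(6t).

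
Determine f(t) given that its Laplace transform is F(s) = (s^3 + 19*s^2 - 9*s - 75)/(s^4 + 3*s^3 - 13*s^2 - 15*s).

f(t) = exp(3*t) + 5 - 3*exp(-t) - 2*exp(-5*t)

Factor the denominator: s^4 + 3*s^3 - 13*s^2 - 15*s = s*(s - 3)*(s + 1)*(s + 5).
Partial fraction decomposition gives [5/s] + [-3/(s + 1)] + [1/(s - 3)] + [-2/(s + 5)].
Invert each term: 5/(s - 0) ↔ 5e^(0t); -3/(s + 1) ↔ -3e^(-t); 1/(s - 3) ↔ e^(3t); -2/(s + 5) ↔ -2e^(-5t).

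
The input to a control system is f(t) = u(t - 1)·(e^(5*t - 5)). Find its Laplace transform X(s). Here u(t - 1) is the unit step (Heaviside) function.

By the second shifting theorem, L{u(t - c)·g(t - c)} = e^(-cs)·G(s) with c = 1 and G(s) = L{g(t)}.
L{e^(5t)} = 1/(s - 5).

X(s) = exp(-s)/(s - 5)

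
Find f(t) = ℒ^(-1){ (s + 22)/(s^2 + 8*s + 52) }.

Complete the square in the denominator: s^2 + 8*s + 52 = (s + 4)^2 + 6^2.
Split the numerator to match: s + 22 = 1·(s + 4) + 3·6.
Invert each term: 1·(s + 4)/((s + 4)^2 + 36) ↔ e^(-4t)cos(6t); 3·6/((s + 4)^2 + 36) ↔ 3e^(-4t)sin(6t).

f(t) = 3*exp(-4*t)*sin(6*t) + exp(-4*t)*cos(6*t)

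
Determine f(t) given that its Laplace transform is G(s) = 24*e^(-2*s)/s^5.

The factor e^(-2s) signals a time shift by c = 2 (second shifting theorem).
L{t^4} = 4!/s^5 = 24/s^5, so L^-1{24/s^5} = t^4.
Hence the inverse is u(t - 2) times that function evaluated at t - 2.

f(t) = Heaviside(t - 2)*((t - 2)^4)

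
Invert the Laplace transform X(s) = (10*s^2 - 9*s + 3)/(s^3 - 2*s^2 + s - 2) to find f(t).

Factor the denominator: s^3 - 2*s^2 + s - 2 = (s - 2)*(s^2 + 1).
Partial fraction decomposition gives [5/(s - 2)] + [5*s/(s^2 + 1)] + [1/(s^2 + 1)].
Invert each term: 5/(s - 2) ↔ 5e^(2t); 5·s/(s^2 + 1) ↔ 5cos(t); 1·1/(s^2 + 1) ↔ sin(t).

f(t) = 5*exp(2*t) + sin(t) + 5*cos(t)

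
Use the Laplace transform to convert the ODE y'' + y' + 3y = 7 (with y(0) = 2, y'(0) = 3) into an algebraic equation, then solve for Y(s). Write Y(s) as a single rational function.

Y(s) = (2*s^2 + 5*s + 7)/(s^3 + s^2 + 3*s)

Take the Laplace transform of both sides.
With L{y''} = s^2 Y - s·y(0) - y'(0) and L{y'} = sY - y(0), with y(0) = 2, y'(0) = 3: the LHS transforms to (s^2 + s + 3)Y - (2*s + 5).
The right side is L{7} = 7/s.
So (s^2 + s + 3)Y = 7/s + (2*s + 5).
Solve for Y(s) and write it as one ratio of polynomials.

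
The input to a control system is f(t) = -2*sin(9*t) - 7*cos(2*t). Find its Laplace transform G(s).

G(s) = -7*s/(s^2 + 4) - 18/(s^2 + 81)

Apply the Laplace transform termwise.
(-2)·[L{sin(9t)} = 9/(s^2 + 81)]; (-7)·[L{cos(2t)} = s/(s^2 + 4)].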